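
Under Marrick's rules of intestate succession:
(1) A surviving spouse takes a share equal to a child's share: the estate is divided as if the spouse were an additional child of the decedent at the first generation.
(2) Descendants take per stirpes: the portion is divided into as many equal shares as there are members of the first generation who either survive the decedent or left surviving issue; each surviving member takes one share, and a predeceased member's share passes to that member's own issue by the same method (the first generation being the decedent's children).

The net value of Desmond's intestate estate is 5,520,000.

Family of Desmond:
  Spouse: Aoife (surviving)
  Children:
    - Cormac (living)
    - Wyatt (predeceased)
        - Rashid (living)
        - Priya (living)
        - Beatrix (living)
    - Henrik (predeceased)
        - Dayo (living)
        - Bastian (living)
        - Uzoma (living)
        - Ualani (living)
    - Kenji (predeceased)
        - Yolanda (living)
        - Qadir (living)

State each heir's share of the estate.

The spouse counts as an additional share at the children's level, so there are 5 primary shares of 1,104,000. Aoife takes one such share (1,104,000).
The children's combined portion (4,416,000) is divided into 4 shares of 1,104,000: Cormac takes 1,104,000; Wyatt's 1,104,000 share passes to Wyatt's issue; Henrik's 1,104,000 share passes to Henrik's issue; Kenji's 1,104,000 share passes to Kenji's issue.
Wyatt's share (1,104,000) is divided into 3 shares of 368,000: Rashid, Priya, and Beatrix each take 368,000.
Henrik's share (1,104,000) is divided into 4 shares of 276,000: Dayo, Bastian, Uzoma, and Ualani each take 276,000.
Kenji's share (1,104,000) is divided into 2 shares of 552,000: Yolanda and Qadir each take 552,000.

Aoife: 1,104,000; Cormac: 1,104,000; Rashid: 368,000; Priya: 368,000; Beatrix: 368,000; Dayo: 276,000; Bastian: 276,000; Uzoma: 276,000; Ualani: 276,000; Yolanda: 552,000; Qadir: 552,000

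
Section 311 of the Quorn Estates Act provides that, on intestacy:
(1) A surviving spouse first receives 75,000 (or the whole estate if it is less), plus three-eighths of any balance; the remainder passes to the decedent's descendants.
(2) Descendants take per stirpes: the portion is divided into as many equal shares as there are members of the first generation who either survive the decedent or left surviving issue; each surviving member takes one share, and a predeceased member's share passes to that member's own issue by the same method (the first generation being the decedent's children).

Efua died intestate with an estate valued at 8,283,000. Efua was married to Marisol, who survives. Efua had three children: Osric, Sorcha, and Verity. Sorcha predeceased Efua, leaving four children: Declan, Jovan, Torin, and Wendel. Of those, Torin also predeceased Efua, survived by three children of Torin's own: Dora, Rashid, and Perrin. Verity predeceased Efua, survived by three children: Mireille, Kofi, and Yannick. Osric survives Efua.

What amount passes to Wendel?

Wendel receives 427,500.

Marisol first takes 75,000, leaving a balance of 8,208,000. Marisol then takes three-eighths of the balance (3,078,000), for a total of 3,153,000. The remaining 5,130,000 passes to the descendants.
The descendants' portion (5,130,000) is divided into 3 shares of 1,710,000: Osric takes 1,710,000; Sorcha's 1,710,000 share passes to Sorcha's issue; Verity's 1,710,000 share passes to Verity's issue.
Sorcha's share (1,710,000) is divided into 4 shares of 427,500: Declan, Jovan, and Wendel each take 427,500; Torin's 427,500 share passes to Torin's issue.
Torin's share (427,500) is divided into 3 shares of 142,500: Dora, Rashid, and Perrin each take 142,500.
Verity's share (1,710,000) is divided into 3 shares of 570,000: Mireille, Kofi, and Yannick each take 570,000.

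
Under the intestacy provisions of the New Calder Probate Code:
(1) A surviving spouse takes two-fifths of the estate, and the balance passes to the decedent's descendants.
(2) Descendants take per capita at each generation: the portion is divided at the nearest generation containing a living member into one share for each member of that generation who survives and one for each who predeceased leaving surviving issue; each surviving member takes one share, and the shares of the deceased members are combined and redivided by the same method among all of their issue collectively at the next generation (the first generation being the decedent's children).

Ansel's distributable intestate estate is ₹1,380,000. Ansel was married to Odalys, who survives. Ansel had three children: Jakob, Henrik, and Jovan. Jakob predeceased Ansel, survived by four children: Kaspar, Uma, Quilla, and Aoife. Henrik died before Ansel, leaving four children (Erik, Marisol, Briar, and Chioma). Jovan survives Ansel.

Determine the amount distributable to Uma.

Uma receives ₹69,000.

Odalys takes two-fifths of ₹1,380,000 = ₹552,000. The remaining ₹828,000 passes to the descendants.
The descendants' portion (₹828,000) is divided at the children's generation into 3 shares of ₹276,000. Jovan takes ₹276,000. The 2 shares of the deceased (Jakob and Henrik) are combined into a pool of ₹552,000.
That pool (₹552,000) is divided at the grandchildren's generation equally among Kaspar, Uma, Quilla, Aoife, Erik, Marisol, Briar, and Chioma: ₹69,000 each.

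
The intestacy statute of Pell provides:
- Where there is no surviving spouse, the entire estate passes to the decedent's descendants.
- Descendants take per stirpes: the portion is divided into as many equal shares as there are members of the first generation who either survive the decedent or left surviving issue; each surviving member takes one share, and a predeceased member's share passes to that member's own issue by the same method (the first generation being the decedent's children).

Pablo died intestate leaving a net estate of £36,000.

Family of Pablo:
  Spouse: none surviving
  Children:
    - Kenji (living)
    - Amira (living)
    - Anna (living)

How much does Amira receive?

The entire £36,000 passes to the descendants.
That amount (£36,000) is divided into 3 shares of £12,000: Kenji, Amira, and Anna each take £12,000.

Amira receives £12,000.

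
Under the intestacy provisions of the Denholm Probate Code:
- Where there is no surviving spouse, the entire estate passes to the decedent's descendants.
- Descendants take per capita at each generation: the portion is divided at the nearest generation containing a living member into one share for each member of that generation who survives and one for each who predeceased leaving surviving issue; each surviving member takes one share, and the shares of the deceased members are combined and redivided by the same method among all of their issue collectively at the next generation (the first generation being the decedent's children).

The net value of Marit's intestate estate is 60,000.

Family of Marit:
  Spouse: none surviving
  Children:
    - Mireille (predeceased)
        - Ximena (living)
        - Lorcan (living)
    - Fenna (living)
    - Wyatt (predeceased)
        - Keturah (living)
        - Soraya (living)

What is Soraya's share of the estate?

The entire 60,000 passes to the descendants.
That amount (60,000) is divided at the children's generation into 3 shares of 20,000. Fenna takes 20,000. The 2 shares of the deceased (Mireille and Wyatt) are combined into a pool of 40,000.
That pool (40,000) is divided at the grandchildren's generation equally among Ximena, Lorcan, Keturah, and Soraya: 10,000 each.

Soraya receives 10,000.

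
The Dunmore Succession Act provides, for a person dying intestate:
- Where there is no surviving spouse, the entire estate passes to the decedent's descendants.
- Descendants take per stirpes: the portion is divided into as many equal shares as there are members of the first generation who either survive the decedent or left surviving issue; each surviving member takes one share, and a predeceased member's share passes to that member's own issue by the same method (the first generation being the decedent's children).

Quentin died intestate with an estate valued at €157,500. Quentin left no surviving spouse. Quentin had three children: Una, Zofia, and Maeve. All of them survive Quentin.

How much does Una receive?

The entire €157,500 passes to the descendants.
That amount (€157,500) is divided into 3 shares of €52,500: Una, Zofia, and Maeve each take €52,500.

Una receives €52,500.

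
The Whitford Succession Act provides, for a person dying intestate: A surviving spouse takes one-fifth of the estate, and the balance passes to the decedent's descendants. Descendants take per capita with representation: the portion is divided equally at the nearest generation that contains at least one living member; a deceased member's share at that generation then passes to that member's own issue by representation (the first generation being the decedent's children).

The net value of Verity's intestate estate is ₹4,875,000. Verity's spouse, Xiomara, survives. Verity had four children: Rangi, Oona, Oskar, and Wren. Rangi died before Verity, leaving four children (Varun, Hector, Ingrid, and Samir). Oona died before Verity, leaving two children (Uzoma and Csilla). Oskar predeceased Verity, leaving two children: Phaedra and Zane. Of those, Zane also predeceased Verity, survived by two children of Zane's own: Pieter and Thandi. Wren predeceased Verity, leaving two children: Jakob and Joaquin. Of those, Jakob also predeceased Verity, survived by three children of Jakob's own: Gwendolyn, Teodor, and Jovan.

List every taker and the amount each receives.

Xiomara takes one-fifth of ₹4,875,000 = ₹975,000. The remaining ₹3,900,000 passes to the descendants.
No child survives, so the initial division is made at the grandchildren's generation.
The descendants' portion (₹3,900,000) is divided into 10 shares of ₹390,000: Varun, Hector, Ingrid, Samir, Uzoma, Csilla, Phaedra, and Joaquin each take ₹390,000; Zane's ₹390,000 share passes to Zane's issue; Jakob's ₹390,000 share passes to Jakob's issue.
Zane's share (₹390,000) is divided into 2 shares of ₹195,000: Pieter and Thandi each take ₹195,000.
Jakob's share (₹390,000) is divided into 3 shares of ₹130,000: Gwendolyn, Teodor, and Jovan each take ₹130,000.

Xiomara: ₹975,000; Varun: ₹390,000; Hector: ₹390,000; Ingrid: ₹390,000; Samir: ₹390,000; Uzoma: ₹390,000; Csilla: ₹390,000; Phaedra: ₹390,000; Pieter: ₹195,000; Thandi: ₹195,000; Gwendolyn: ₹130,000; Teodor: ₹130,000; Jovan: ₹130,000; Joaquin: ₹390,000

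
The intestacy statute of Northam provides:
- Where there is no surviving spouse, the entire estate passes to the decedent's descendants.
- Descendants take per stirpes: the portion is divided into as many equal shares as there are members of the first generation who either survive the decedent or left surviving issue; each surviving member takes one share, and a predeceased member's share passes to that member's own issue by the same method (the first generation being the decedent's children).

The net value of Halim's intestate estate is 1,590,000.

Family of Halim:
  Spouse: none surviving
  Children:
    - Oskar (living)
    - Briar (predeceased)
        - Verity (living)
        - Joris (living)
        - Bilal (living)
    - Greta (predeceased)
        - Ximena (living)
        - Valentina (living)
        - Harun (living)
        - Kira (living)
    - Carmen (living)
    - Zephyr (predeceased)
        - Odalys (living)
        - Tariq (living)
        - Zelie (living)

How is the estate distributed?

Oskar: 318,000; Verity: 106,000; Joris: 106,000; Bilal: 106,000; Ximena: 79,500; Valentina: 79,500; Harun: 79,500; Kira: 79,500; Carmen: 318,000; Odalys: 106,000; Tariq: 106,000; Zelie: 106,000

The entire 1,590,000 passes to the descendants.
That amount (1,590,000) is divided into 5 shares of 318,000: Oskar and Carmen each take 318,000; Briar's 318,000 share passes to Briar's issue; Greta's 318,000 share passes to Greta's issue; Zephyr's 318,000 share passes to Zephyr's issue.
Briar's share (318,000) is divided into 3 shares of 106,000: Verity, Joris, and Bilal each take 106,000.
Greta's share (318,000) is divided into 4 shares of 79,500: Ximena, Valentina, Harun, and Kira each take 79,500.
Zephyr's share (318,000) is divided into 3 shares of 106,000: Odalys, Tariq, and Zelie each take 106,000.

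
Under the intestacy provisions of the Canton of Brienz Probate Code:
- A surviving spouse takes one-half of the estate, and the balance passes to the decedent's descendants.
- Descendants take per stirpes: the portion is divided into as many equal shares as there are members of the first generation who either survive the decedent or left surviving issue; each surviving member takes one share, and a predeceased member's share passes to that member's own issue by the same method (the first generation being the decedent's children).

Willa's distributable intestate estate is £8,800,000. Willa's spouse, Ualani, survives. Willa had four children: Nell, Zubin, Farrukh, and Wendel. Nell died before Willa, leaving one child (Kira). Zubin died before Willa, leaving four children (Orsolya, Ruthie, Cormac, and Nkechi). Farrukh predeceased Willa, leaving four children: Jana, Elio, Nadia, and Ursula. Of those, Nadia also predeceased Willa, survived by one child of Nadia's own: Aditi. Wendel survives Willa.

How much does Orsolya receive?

Ualani takes one-half of £8,800,000 = £4,400,000. The remaining £4,400,000 passes to the descendants.
The descendants' portion (£4,400,000) is divided into 4 shares of £1,100,000: Wendel takes £1,100,000; Nell's £1,100,000 share passes to Nell's issue; Zubin's £1,100,000 share passes to Zubin's issue; Farrukh's £1,100,000 share passes to Farrukh's issue.
Nell's share (£1,100,000) passes entirely to Kira.
Zubin's share (£1,100,000) is divided into 4 shares of £275,000: Orsolya, Ruthie, Cormac, and Nkechi each take £275,000.
Farrukh's share (£1,100,000) is divided into 4 shares of £275,000: Jana, Elio, and Ursula each take £275,000; Nadia's £275,000 share passes to Nadia's issue.
Nadia's share (£275,000) passes entirely to Aditi.

Orsolya receives £275,000.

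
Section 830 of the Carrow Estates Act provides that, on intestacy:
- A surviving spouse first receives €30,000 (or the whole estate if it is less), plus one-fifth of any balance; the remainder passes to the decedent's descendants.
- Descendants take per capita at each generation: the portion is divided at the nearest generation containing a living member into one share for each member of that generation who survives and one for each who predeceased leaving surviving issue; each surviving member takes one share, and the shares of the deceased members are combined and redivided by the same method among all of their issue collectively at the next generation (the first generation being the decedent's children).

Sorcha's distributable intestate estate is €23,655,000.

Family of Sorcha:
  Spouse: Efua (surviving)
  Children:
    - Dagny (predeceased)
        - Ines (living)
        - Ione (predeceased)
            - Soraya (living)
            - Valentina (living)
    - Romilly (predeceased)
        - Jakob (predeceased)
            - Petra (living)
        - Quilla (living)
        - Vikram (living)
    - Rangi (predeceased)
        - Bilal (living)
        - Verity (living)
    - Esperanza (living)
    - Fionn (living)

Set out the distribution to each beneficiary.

Efua first takes €30,000, leaving a balance of €23,625,000. Efua then takes one-fifth of the balance (€4,725,000), for a total of €4,755,000. The remaining €18,900,000 passes to the descendants.
The descendants' portion (€18,900,000) is divided at the children's generation into 5 shares of €3,780,000. Esperanza and Fionn each take €3,780,000. The 3 shares of the deceased (Dagny, Romilly, and Rangi) are combined into a pool of €11,340,000.
That pool (€11,340,000) is divided at the grandchildren's generation into 7 shares of €1,620,000. Ines, Quilla, Vikram, Bilal, and Verity each take €1,620,000. The 2 shares of the deceased (Ione and Jakob) are combined into a pool of €3,240,000.
That pool (€3,240,000) is divided at the great-grandchildren's generation equally among Soraya, Valentina, and Petra: €1,080,000 each.

Efua: €4,755,000; Ines: €1,620,000; Soraya: €1,080,000; Valentina: €1,080,000; Petra: €1,080,000; Quilla: €1,620,000; Vikram: €1,620,000; Bilal: €1,620,000; Verity: €1,620,000; Esperanza: €3,780,000; Fionn: €3,780,000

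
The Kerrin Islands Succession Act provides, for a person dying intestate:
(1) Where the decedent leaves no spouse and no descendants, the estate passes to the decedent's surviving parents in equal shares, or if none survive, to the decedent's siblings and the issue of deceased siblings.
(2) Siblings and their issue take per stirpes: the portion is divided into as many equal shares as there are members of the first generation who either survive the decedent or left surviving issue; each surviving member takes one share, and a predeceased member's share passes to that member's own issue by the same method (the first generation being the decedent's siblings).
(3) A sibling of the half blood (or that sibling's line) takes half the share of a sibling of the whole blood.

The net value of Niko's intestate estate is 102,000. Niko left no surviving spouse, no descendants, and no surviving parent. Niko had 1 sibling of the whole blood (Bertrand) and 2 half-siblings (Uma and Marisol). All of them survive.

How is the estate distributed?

Uma: 25,500; Bertrand: 51,000; Marisol: 25,500

The entire 102,000 passes to the siblings and their issue.
Counting each half-blood sibling's line as half a unit, there are 2 units in 102,000, so one unit is 51,000. Whole-blood lines (Bertrand) take 51,000 each; half-blood lines (Uma and Marisol) take 25,500 each.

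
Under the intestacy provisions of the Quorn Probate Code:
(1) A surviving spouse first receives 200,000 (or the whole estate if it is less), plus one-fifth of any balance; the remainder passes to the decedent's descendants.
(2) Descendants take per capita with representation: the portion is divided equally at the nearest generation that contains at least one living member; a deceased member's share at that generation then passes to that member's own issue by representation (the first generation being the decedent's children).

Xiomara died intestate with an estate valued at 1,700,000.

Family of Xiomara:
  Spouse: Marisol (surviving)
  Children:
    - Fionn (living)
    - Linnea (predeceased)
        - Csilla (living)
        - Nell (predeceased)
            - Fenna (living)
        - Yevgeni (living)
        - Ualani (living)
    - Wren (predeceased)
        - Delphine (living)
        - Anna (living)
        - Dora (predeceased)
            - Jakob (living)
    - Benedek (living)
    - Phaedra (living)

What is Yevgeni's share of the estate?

Marisol first takes 200,000, leaving a balance of 1,500,000. Marisol then takes one-fifth of the balance (300,000), for a total of 500,000. The remaining 1,200,000 passes to the descendants.
The descendants' portion (1,200,000) is divided into 5 shares of 240,000: Fionn, Benedek, and Phaedra each take 240,000; Linnea's 240,000 share passes to Linnea's issue; Wren's 240,000 share passes to Wren's issue.
Linnea's share (240,000) is divided into 4 shares of 60,000: Csilla, Yevgeni, and Ualani each take 60,000; Nell's 60,000 share passes to Nell's issue.
Nell's share (60,000) passes entirely to Fenna.
Wren's share (240,000) is divided into 3 shares of 80,000: Delphine and Anna each take 80,000; Dora's 80,000 share passes to Dora's issue.
Dora's share (80,000) passes entirely to Jakob.

Yevgeni receives 60,000.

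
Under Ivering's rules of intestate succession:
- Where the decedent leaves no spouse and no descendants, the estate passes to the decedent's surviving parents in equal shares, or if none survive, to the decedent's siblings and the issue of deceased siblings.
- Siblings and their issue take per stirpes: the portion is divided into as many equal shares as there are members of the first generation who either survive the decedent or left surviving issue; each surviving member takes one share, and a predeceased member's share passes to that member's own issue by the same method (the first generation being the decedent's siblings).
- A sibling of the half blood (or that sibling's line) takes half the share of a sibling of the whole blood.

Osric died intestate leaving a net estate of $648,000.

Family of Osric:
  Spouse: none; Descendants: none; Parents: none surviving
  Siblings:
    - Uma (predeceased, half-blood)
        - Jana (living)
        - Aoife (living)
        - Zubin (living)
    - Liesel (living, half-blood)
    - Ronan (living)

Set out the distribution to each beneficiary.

Jana: $54,000; Aoife: $54,000; Zubin: $54,000; Liesel: $162,000; Ronan: $324,000

The entire $648,000 passes to the siblings and their issue.
Counting each half-blood sibling's line as half a unit, there are 2 units in $648,000, so one unit is $324,000. Whole-blood lines (Ronan) take $324,000 each; half-blood lines (Uma and Liesel) take $162,000 each.
Uma's share ($162,000) is divided into 3 shares of $54,000: Jana, Aoife, and Zubin each take $54,000.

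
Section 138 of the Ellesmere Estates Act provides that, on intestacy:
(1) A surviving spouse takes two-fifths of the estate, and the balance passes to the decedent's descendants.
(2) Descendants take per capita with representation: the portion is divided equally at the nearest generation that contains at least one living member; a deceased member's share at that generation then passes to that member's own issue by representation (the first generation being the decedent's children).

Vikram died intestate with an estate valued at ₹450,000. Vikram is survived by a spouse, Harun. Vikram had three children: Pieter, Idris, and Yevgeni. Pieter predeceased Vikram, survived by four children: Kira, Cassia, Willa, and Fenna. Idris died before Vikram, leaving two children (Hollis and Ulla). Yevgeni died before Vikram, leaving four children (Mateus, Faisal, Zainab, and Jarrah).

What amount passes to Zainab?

Harun takes two-fifths of ₹450,000 = ₹180,000. The remaining ₹270,000 passes to the descendants.
No child survives, so the initial division is made at the grandchildren's generation.
The descendants' portion (₹270,000) is divided into 10 shares of ₹27,000: Kira, Cassia, Willa, Fenna, Hollis, Ulla, Mateus, Faisal, Zainab, and Jarrah each take ₹27,000.

Zainab receives ₹27,000.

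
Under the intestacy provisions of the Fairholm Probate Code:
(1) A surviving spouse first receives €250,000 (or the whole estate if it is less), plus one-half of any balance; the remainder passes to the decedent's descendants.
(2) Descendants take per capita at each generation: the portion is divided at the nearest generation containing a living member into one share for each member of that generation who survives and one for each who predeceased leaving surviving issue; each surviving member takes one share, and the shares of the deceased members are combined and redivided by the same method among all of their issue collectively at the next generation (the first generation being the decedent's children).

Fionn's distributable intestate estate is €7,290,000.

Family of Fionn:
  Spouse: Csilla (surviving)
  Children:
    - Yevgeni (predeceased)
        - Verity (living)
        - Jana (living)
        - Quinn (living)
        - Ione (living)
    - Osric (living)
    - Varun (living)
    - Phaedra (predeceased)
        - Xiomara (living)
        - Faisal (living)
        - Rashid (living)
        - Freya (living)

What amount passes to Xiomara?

Csilla first takes €250,000, leaving a balance of €7,040,000. Csilla then takes one-half of the balance (€3,520,000), for a total of €3,770,000. The remaining €3,520,000 passes to the descendants.
The descendants' portion (€3,520,000) is divided at the children's generation into 4 shares of €880,000. Osric and Varun each take €880,000. The 2 shares of the deceased (Yevgeni and Phaedra) are combined into a pool of €1,760,000.
That pool (€1,760,000) is divided at the grandchildren's generation equally among Verity, Jana, Quinn, Ione, Xiomara, Faisal, Rashid, and Freya: €220,000 each.

Xiomara receives €220,000.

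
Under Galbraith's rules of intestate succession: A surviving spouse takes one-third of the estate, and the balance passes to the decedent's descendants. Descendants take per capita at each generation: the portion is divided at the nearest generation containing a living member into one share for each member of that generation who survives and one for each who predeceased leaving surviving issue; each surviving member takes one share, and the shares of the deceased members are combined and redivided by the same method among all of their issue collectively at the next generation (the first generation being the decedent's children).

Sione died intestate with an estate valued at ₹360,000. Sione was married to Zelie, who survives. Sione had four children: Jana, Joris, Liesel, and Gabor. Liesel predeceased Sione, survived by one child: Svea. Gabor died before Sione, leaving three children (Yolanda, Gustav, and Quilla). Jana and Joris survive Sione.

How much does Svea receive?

Zelie takes one-third of ₹360,000 = ₹120,000. The remaining ₹240,000 passes to the descendants.
The descendants' portion (₹240,000) is divided at the children's generation into 4 shares of ₹60,000. Jana and Joris each take ₹60,000. The 2 shares of the deceased (Liesel and Gabor) are combined into a pool of ₹120,000.
That pool (₹120,000) is divided at the grandchildren's generation equally among Svea, Yolanda, Gustav, and Quilla: ₹30,000 each.

Svea receives ₹30,000.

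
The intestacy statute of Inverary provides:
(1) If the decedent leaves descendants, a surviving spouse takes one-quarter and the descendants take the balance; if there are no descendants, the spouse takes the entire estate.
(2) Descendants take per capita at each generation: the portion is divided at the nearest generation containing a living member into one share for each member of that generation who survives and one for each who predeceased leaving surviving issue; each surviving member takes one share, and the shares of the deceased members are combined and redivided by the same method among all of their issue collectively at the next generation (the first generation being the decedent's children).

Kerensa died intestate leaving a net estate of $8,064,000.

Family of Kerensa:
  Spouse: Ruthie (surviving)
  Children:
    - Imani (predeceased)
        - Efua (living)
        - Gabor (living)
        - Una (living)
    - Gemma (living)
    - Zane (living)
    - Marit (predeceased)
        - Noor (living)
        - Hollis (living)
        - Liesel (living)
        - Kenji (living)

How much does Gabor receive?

Ruthie takes one-quarter of $8,064,000 = $2,016,000. The remaining $6,048,000 passes to the descendants.
The descendants' portion ($6,048,000) is divided at the children's generation into 4 shares of $1,512,000. Gemma and Zane each take $1,512,000. The 2 shares of the deceased (Imani and Marit) are combined into a pool of $3,024,000.
That pool ($3,024,000) is divided at the grandchildren's generation equally among Efua, Gabor, Una, Noor, Hollis, Liesel, and Kenji: $432,000 each.

Gabor receives $432,000.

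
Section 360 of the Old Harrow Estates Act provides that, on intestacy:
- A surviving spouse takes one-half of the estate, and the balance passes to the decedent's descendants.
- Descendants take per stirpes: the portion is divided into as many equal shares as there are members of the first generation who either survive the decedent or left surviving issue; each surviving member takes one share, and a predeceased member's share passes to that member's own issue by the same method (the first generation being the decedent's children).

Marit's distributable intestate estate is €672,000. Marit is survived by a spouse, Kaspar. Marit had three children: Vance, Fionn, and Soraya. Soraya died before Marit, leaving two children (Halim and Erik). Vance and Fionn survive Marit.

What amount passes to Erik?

Erik receives €56,000.

Kaspar takes one-half of €672,000 = €336,000. The remaining €336,000 passes to the descendants.
The descendants' portion (€336,000) is divided into 3 shares of €112,000: Vance and Fionn each take €112,000; Soraya's €112,000 share passes to Soraya's issue.
Soraya's share (€112,000) is divided into 2 shares of €56,000: Halim and Erik each take €56,000.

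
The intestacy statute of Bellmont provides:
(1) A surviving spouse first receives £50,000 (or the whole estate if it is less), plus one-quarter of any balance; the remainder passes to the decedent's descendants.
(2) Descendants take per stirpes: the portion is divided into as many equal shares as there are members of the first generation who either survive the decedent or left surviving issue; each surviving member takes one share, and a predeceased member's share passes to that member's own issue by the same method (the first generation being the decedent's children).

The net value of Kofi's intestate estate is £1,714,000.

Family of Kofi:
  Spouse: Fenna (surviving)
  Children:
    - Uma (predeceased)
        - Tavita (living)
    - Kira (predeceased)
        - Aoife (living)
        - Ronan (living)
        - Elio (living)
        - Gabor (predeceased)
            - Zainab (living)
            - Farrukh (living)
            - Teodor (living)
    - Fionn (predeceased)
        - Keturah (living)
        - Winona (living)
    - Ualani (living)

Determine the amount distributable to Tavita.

Tavita receives £312,000.

Fenna first takes £50,000, leaving a balance of £1,664,000. Fenna then takes one-quarter of the balance (£416,000), for a total of £466,000. The remaining £1,248,000 passes to the descendants.
The descendants' portion (£1,248,000) is divided into 4 shares of £312,000: Ualani takes £312,000; Uma's £312,000 share passes to Uma's issue; Kira's £312,000 share passes to Kira's issue; Fionn's £312,000 share passes to Fionn's issue.
Uma's share (£312,000) passes entirely to Tavita.
Kira's share (£312,000) is divided into 4 shares of £78,000: Aoife, Ronan, and Elio each take £78,000; Gabor's £78,000 share passes to Gabor's issue.
Gabor's share (£78,000) is divided into 3 shares of £26,000: Zainab, Farrukh, and Teodor each take £26,000.
Fionn's share (£312,000) is divided into 2 shares of £156,000: Keturah and Winona each take £156,000.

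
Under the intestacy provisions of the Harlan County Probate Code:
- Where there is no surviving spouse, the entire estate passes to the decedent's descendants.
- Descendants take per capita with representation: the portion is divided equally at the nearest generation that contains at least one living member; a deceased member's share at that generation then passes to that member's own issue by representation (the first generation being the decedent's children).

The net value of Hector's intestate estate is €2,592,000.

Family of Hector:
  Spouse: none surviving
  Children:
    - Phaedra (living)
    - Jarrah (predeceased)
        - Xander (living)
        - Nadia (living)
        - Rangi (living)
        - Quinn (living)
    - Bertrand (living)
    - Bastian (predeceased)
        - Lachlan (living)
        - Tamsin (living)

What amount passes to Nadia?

Nadia receives €162,000.

The entire €2,592,000 passes to the descendants.
That amount (€2,592,000) is divided into 4 shares of €648,000: Phaedra and Bertrand each take €648,000; Jarrah's €648,000 share passes to Jarrah's issue; Bastian's €648,000 share passes to Bastian's issue.
Jarrah's share (€648,000) is divided into 4 shares of €162,000: Xander, Nadia, Rangi, and Quinn each take €162,000.
Bastian's share (€648,000) is divided into 2 shares of €324,000: Lachlan and Tamsin each take €324,000.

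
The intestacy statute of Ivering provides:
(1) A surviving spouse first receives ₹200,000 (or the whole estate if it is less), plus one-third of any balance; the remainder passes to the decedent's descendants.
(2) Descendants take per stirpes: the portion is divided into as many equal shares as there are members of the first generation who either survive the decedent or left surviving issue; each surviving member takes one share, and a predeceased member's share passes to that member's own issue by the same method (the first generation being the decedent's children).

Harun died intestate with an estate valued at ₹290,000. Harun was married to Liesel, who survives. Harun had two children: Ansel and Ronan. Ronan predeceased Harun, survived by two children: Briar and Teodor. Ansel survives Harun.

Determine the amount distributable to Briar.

Liesel first takes ₹200,000, leaving a balance of ₹90,000. Liesel then takes one-third of the balance (₹30,000), for a total of ₹230,000. The remaining ₹60,000 passes to the descendants.
The descendants' portion (₹60,000) is divided into 2 shares of ₹30,000: Ansel takes ₹30,000; Ronan's ₹30,000 share passes to Ronan's issue.
Ronan's share (₹30,000) is divided into 2 shares of ₹15,000: Briar and Teodor each take ₹15,000.

Briar receives ₹15,000.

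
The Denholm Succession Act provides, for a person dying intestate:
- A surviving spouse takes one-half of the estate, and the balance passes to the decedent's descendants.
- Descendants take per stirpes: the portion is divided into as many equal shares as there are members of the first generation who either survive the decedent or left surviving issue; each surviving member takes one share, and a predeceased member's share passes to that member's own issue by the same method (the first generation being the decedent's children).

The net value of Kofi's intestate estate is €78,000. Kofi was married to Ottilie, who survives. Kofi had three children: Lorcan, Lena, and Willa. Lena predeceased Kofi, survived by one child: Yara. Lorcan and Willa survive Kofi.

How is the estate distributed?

Ottilie takes one-half of €78,000 = €39,000. The remaining €39,000 passes to the descendants.
The descendants' portion (€39,000) is divided into 3 shares of €13,000: Lorcan and Willa each take €13,000; Lena's €13,000 share passes to Lena's issue.
Lena's share (€13,000) passes entirely to Yara.

Ottilie: €39,000; Lorcan: €13,000; Yara: €13,000; Willa: €13,000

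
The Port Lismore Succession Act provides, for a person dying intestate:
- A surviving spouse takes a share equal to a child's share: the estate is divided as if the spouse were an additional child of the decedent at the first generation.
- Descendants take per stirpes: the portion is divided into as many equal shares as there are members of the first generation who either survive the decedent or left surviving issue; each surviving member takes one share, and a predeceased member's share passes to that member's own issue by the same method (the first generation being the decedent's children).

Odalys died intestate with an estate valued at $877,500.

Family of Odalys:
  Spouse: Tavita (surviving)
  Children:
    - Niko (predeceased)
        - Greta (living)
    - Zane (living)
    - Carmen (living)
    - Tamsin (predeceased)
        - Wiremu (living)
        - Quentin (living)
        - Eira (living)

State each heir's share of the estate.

Tavita: $175,500; Greta: $175,500; Zane: $175,500; Carmen: $175,500; Wiremu: $58,500; Quentin: $58,500; Eira: $58,500

The spouse counts as an additional share at the children's level, so there are 5 primary shares of $175,500. Tavita takes one such share ($175,500).
The children's combined portion ($702,000) is divided into 4 shares of $175,500: Zane and Carmen each take $175,500; Niko's $175,500 share passes to Niko's issue; Tamsin's $175,500 share passes to Tamsin's issue.
Niko's share ($175,500) passes entirely to Greta.
Tamsin's share ($175,500) is divided into 3 shares of $58,500: Wiremu, Quentin, and Eira each take $58,500.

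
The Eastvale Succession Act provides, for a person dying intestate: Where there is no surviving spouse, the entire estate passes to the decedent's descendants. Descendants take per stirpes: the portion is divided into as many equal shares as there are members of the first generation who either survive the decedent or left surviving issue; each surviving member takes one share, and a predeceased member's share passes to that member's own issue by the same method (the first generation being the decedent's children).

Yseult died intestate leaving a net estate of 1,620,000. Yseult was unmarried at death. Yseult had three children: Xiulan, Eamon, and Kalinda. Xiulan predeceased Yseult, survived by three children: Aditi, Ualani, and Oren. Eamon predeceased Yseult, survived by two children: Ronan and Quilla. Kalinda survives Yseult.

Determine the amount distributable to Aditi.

Aditi receives 180,000.

The entire 1,620,000 passes to the descendants.
That amount (1,620,000) is divided into 3 shares of 540,000: Kalinda takes 540,000; Xiulan's 540,000 share passes to Xiulan's issue; Eamon's 540,000 share passes to Eamon's issue.
Xiulan's share (540,000) is divided into 3 shares of 180,000: Aditi, Ualani, and Oren each take 180,000.
Eamon's share (540,000) is divided into 2 shares of 270,000: Ronan and Quilla each take 270,000.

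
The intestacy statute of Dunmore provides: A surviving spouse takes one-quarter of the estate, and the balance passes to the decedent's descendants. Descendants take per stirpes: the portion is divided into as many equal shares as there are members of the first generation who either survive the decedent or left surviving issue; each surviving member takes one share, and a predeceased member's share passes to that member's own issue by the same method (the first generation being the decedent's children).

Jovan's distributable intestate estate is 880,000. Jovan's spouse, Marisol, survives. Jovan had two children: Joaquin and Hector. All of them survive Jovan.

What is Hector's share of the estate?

Marisol takes one-quarter of 880,000 = 220,000. The remaining 660,000 passes to the descendants.
The descendants' portion (660,000) is divided into 2 shares of 330,000: Joaquin and Hector each take 330,000.

Hector receives 330,000.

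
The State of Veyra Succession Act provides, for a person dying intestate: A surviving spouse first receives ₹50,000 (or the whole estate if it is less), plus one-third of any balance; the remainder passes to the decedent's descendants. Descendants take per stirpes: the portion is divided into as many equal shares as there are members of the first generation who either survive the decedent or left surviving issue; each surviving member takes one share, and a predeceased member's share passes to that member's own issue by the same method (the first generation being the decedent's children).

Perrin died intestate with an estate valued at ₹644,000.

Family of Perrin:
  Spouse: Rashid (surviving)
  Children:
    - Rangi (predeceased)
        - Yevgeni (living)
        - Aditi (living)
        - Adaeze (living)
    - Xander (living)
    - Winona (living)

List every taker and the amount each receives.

Rashid: ₹248,000; Yevgeni: ₹44,000; Aditi: ₹44,000; Adaeze: ₹44,000; Xander: ₹132,000; Winona: ₹132,000

Rashid first takes ₹50,000, leaving a balance of ₹594,000. Rashid then takes one-third of the balance (₹198,000), for a total of ₹248,000. The remaining ₹396,000 passes to the descendants.
The descendants' portion (₹396,000) is divided into 3 shares of ₹132,000: Xander and Winona each take ₹132,000; Rangi's ₹132,000 share passes to Rangi's issue.
Rangi's share (₹132,000) is divided into 3 shares of ₹44,000: Yevgeni, Aditi, and Adaeze each take ₹44,000.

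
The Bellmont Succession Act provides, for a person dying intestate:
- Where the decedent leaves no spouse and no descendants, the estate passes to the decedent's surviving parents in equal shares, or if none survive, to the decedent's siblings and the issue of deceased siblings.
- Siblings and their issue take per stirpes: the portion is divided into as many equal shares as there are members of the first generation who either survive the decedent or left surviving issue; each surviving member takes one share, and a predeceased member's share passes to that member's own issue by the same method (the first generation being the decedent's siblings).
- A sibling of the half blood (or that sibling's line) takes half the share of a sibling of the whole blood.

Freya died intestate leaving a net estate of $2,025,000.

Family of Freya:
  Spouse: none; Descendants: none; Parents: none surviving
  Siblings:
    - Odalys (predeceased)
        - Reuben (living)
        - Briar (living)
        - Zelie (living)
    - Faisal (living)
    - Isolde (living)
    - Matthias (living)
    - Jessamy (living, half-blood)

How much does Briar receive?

Briar receives $150,000.

The entire $2,025,000 passes to the siblings and their issue.
Counting each half-blood sibling's line as half a unit, there are 9/2 units in $2,025,000, so one unit is $450,000. Whole-blood lines (Odalys, Faisal, Isolde, and Matthias) take $450,000 each; half-blood lines (Jessamy) take $225,000 each.
Odalys's share ($450,000) is divided into 3 shares of $150,000: Reuben, Briar, and Zelie each take $150,000.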